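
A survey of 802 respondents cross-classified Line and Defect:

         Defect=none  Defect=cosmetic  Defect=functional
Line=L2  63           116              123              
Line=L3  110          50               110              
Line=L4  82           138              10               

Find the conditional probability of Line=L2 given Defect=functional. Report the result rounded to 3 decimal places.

0.506

Total with Defect=functional: 123 + 110 + 10 = 243.
P(Line=L2 | Defect=functional) = 123/243 = 0.506.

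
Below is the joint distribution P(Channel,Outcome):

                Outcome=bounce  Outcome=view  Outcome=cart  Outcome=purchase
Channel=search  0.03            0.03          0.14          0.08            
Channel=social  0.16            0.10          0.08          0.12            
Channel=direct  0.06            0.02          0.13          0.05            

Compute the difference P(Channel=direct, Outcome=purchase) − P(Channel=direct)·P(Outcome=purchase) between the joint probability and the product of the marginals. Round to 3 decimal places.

P(Channel=direct) = 0.06 + 0.02 + 0.13 + 0.05 = 0.26.
P(Outcome=purchase) = 0.08 + 0.12 + 0.05 = 0.25.
P(Channel=direct, Outcome=purchase) − P(Channel=direct)P(Outcome=purchase) = 0.05 − 0.26×0.25 = -0.015.

-0.015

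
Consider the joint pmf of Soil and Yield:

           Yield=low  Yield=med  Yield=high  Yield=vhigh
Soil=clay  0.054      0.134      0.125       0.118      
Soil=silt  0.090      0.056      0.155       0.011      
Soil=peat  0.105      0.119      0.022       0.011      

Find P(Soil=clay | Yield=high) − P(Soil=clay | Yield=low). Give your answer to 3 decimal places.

0.197

P(Yield=high) = 0.125 + 0.155 + 0.022 = 0.302; P(Soil=clay | Yield=high) = 0.125/0.302 = 0.4139.
P(Yield=low) = 0.054 + 0.090 + 0.105 = 0.249; P(Soil=clay | Yield=low) = 0.054/0.249 = 0.2169.
Difference = 0.197.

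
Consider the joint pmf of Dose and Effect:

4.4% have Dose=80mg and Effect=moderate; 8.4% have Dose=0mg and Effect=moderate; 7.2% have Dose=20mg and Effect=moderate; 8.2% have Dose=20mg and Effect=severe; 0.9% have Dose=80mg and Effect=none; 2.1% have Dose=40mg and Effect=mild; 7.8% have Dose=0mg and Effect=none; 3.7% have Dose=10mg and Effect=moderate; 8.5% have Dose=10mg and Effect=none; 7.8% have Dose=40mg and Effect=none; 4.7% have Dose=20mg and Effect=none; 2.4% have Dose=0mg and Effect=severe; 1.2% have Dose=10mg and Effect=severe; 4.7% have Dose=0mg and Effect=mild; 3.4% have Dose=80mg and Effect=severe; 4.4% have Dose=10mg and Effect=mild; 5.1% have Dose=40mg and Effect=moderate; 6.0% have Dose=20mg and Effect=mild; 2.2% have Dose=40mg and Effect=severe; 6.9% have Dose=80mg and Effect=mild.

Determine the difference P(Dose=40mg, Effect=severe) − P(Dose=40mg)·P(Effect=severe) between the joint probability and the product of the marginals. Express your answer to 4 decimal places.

-0.0079

P(Dose=40mg) = 0.078 + 0.021 + 0.051 + 0.022 = 0.172.
P(Effect=severe) = 0.024 + 0.012 + 0.082 + 0.022 + 0.034 = 0.174.
P(Dose=40mg, Effect=severe) − P(Dose=40mg)P(Effect=severe) = 0.022 − 0.172×0.174 = -0.0079.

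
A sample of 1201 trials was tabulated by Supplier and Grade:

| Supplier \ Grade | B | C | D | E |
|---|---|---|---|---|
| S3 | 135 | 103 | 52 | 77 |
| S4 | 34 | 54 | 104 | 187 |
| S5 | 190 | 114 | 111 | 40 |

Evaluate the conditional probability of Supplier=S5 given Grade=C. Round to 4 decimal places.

0.4207

Total with Grade=C: 103 + 54 + 114 = 271.
P(Supplier=S5 | Grade=C) = 114/271 = 0.4207.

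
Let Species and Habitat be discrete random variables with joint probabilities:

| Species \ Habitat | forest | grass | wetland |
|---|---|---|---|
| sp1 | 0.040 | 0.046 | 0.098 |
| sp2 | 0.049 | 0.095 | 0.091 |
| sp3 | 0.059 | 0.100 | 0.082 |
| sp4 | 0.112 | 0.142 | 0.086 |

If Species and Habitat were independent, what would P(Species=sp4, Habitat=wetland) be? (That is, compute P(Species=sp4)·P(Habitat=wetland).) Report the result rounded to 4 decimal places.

P(Species=sp4) = 0.112 + 0.142 + 0.086 = 0.340.
P(Habitat=wetland) = 0.098 + 0.091 + 0.082 + 0.086 = 0.357.
Product: 0.340 × 0.357 = 0.1214.

0.1214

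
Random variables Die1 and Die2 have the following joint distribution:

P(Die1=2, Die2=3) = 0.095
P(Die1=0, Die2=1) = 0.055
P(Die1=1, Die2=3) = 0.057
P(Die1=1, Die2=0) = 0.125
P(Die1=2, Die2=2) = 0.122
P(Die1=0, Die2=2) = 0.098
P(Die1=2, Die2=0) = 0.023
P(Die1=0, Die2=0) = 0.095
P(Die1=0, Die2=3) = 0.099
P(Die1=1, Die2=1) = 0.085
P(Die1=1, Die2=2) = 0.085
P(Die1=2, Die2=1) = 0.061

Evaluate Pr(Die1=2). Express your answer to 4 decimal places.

0.3010

P(Die1=2) = 0.023 + 0.061 + 0.122 + 0.095 = 0.301.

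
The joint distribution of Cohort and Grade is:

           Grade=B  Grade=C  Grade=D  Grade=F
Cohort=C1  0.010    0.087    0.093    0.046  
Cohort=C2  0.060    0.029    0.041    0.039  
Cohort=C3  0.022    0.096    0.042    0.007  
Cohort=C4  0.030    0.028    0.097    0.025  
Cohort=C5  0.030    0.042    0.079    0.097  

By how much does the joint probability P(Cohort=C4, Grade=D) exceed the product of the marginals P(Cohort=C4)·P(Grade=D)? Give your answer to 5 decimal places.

0.03364

P(Cohort=C4) = 0.030 + 0.028 + 0.097 + 0.025 = 0.180.
P(Grade=D) = 0.093 + 0.041 + 0.042 + 0.097 + 0.079 = 0.352.
P(Cohort=C4, Grade=D) − P(Cohort=C4)P(Grade=D) = 0.097 − 0.180×0.352 = 0.03364.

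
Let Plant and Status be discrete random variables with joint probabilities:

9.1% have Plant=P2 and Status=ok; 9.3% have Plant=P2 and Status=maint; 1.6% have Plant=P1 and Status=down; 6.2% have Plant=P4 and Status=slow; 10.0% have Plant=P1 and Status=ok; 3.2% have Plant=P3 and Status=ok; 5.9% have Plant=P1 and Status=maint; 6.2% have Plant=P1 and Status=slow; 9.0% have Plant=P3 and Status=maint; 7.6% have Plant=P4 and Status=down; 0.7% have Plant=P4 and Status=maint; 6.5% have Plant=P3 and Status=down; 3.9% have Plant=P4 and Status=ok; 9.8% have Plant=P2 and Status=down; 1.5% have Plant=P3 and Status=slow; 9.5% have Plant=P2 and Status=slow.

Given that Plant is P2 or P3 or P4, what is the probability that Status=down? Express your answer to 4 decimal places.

0.3132

P(Plant=P2) = 0.091 + 0.095 + 0.098 + 0.093 = 0.377.
P(Plant=P3) = 0.032 + 0.015 + 0.065 + 0.090 = 0.202.
P(Plant=P4) = 0.039 + 0.062 + 0.076 + 0.007 = 0.184.
P(Plant ∈ {P2, P3, P4}) = 0.377 + 0.202 + 0.184 = 0.763; P(Status=down, Plant ∈ {P2, P3, P4}) = 0.098 + 0.065 + 0.076 = 0.239.
P(Status=down | Plant ∈ {P2, P3, P4}) = 0.239/0.763 = 0.3132.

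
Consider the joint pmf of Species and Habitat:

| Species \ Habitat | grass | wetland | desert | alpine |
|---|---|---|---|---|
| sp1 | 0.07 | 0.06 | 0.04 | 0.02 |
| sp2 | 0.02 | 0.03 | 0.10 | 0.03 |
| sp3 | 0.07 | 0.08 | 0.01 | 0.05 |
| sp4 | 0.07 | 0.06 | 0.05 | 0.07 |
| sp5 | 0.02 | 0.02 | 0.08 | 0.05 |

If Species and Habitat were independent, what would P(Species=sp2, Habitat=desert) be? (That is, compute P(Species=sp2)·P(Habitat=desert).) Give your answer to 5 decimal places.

P(Species=sp2) = 0.02 + 0.03 + 0.10 + 0.03 = 0.18.
P(Habitat=desert) = 0.04 + 0.10 + 0.01 + 0.05 + 0.08 = 0.28.
Product: 0.18 × 0.28 = 0.05040.

0.05040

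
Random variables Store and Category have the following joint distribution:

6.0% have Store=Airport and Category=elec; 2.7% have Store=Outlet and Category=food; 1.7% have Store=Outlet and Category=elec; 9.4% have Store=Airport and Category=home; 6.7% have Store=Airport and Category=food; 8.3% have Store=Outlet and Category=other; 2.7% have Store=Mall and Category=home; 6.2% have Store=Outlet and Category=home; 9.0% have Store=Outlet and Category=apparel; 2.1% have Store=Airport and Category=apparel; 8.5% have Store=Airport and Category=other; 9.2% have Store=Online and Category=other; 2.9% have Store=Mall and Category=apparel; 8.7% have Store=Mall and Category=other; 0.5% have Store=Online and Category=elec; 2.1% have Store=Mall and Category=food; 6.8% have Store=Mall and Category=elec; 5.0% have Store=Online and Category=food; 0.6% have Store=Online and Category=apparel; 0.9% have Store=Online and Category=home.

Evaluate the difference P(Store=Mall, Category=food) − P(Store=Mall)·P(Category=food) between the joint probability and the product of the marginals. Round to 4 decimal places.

-0.0173

P(Store=Mall) = 0.021 + 0.029 + 0.068 + 0.027 + 0.087 = 0.232.
P(Category=food) = 0.021 + 0.067 + 0.027 + 0.050 = 0.165.
P(Store=Mall, Category=food) − P(Store=Mall)P(Category=food) = 0.021 − 0.232×0.165 = -0.0173.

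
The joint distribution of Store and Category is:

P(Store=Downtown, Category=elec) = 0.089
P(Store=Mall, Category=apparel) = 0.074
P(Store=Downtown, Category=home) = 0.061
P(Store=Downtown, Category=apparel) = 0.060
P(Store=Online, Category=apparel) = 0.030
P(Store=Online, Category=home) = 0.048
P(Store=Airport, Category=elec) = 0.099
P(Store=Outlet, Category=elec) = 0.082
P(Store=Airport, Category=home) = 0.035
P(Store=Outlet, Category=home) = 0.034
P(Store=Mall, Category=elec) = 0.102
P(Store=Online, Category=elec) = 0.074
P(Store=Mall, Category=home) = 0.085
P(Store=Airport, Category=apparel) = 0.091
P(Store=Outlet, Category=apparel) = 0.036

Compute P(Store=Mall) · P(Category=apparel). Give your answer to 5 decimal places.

P(Store=Mall) = 0.074 + 0.102 + 0.085 = 0.261.
P(Category=apparel) = 0.060 + 0.074 + 0.091 + 0.036 + 0.030 = 0.291.
Product: 0.261 × 0.291 = 0.07595.

0.07595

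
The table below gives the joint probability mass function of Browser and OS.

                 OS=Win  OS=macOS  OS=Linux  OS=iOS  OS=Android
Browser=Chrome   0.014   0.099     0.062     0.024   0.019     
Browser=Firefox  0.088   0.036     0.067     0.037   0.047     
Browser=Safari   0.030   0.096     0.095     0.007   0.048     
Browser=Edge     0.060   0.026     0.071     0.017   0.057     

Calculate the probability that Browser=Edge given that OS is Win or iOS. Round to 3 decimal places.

0.278

P(OS=Win) = 0.014 + 0.088 + 0.030 + 0.060 = 0.192.
P(OS=iOS) = 0.024 + 0.037 + 0.007 + 0.017 = 0.085.
P(OS ∈ {Win, iOS}) = 0.192 + 0.085 = 0.277; P(Browser=Edge, OS ∈ {Win, iOS}) = 0.060 + 0.017 = 0.077.
P(Browser=Edge | OS ∈ {Win, iOS}) = 0.077/0.277 = 0.278.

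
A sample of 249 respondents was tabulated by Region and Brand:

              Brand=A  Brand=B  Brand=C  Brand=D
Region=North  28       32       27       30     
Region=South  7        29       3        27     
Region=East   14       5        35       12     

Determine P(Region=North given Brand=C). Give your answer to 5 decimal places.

Total with Brand=C: 27 + 3 + 35 = 65.
P(Region=North | Brand=C) = 27/65 = 0.41538.

0.41538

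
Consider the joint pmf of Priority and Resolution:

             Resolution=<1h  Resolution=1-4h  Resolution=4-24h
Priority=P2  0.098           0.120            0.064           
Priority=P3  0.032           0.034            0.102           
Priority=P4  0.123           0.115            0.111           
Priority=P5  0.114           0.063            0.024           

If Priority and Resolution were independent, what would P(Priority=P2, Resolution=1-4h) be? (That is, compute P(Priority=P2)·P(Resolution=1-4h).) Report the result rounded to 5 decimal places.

0.09362

P(Priority=P2) = 0.098 + 0.120 + 0.064 = 0.282.
P(Resolution=1-4h) = 0.120 + 0.034 + 0.115 + 0.063 = 0.332.
Product: 0.282 × 0.332 = 0.09362.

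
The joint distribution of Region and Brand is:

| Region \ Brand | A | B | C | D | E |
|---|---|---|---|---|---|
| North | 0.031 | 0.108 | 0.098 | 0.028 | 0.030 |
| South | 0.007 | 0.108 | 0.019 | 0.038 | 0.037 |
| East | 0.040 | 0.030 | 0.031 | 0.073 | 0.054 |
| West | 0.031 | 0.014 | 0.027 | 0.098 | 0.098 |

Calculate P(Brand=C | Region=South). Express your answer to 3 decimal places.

P(Region=South) = 0.007 + 0.108 + 0.019 + 0.038 + 0.037 = 0.209.
P(Brand=C | Region=South) = 0.019/0.209 = 0.091.

0.091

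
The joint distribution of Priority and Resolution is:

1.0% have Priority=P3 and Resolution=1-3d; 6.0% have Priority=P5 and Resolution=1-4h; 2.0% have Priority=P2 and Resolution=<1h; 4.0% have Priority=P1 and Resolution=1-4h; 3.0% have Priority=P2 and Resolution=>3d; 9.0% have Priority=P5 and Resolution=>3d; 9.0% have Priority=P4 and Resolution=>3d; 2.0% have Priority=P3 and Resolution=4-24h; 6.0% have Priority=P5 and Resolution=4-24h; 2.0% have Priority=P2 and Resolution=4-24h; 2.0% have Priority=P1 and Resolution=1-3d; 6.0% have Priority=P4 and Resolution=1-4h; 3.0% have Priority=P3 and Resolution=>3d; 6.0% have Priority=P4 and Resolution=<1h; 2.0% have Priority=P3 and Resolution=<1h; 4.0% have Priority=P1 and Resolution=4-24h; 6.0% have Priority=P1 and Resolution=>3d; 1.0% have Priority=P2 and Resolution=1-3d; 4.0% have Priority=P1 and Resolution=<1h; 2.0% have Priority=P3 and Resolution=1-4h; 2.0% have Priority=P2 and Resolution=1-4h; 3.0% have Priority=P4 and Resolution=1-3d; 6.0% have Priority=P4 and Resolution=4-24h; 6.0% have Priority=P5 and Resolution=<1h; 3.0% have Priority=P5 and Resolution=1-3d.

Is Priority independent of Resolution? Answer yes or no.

Every cell satisfies P(Priority,Resolution) = P(Priority)·P(Resolution). For instance P(Priority=P2) = 0.100, P(Resolution=1-3d) = 0.100, and 0.100×0.100 = 0.010 matches the joint entry. So Priority and Resolution are independent.

yes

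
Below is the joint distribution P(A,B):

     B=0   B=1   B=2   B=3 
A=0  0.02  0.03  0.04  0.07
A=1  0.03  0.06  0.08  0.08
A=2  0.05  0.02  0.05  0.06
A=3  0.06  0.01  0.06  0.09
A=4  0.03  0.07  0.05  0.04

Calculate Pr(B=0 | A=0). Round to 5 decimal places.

0.12500

P(A=0) = 0.02 + 0.03 + 0.04 + 0.07 = 0.16.
P(B=0 | A=0) = 0.02/0.16 = 0.12500.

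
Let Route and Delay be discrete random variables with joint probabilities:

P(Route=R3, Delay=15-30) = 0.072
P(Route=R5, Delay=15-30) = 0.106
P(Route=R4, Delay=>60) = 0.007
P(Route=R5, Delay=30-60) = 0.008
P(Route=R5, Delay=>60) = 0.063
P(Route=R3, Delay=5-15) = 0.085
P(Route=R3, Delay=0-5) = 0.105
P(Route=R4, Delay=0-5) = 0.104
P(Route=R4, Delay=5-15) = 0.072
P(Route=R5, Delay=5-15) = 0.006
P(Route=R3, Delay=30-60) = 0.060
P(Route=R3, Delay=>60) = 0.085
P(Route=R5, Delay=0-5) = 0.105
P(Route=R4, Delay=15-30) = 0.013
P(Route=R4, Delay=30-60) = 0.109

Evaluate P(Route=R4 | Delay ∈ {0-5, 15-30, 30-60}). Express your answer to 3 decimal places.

0.331

P(Delay=0-5) = 0.105 + 0.104 + 0.105 = 0.314.
P(Delay=15-30) = 0.072 + 0.013 + 0.106 = 0.191.
P(Delay=30-60) = 0.060 + 0.109 + 0.008 = 0.177.
P(Delay ∈ {0-5, 15-30, 30-60}) = 0.314 + 0.191 + 0.177 = 0.682; P(Route=R4, Delay ∈ {0-5, 15-30, 30-60}) = 0.104 + 0.013 + 0.109 = 0.226.
P(Route=R4 | Delay ∈ {0-5, 15-30, 30-60}) = 0.226/0.682 = 0.331.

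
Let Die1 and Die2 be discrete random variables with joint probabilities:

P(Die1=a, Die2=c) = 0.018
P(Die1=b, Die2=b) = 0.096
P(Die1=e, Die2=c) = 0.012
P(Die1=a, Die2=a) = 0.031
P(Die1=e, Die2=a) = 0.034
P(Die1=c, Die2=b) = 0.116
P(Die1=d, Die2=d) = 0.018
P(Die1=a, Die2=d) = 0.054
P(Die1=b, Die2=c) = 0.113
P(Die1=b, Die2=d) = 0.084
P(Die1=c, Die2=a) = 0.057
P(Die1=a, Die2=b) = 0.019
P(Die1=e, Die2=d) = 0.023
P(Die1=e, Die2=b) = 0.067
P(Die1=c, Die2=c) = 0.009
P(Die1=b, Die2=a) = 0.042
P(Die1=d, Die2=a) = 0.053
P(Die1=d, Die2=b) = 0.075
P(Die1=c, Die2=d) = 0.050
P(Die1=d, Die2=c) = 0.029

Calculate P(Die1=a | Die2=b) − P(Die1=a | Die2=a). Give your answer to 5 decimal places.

-0.09192

P(Die2=b) = 0.019 + 0.096 + 0.116 + 0.075 + 0.067 = 0.373; P(Die1=a | Die2=b) = 0.019/0.373 = 0.050938.
P(Die2=a) = 0.031 + 0.042 + 0.057 + 0.053 + 0.034 = 0.217; P(Die1=a | Die2=a) = 0.031/0.217 = 0.142857.
Difference = -0.09192.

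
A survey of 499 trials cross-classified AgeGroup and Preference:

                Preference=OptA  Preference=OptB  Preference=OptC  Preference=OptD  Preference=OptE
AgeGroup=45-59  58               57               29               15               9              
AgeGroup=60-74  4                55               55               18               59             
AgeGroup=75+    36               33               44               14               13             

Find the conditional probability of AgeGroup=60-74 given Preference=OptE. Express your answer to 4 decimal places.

0.7284

Total with Preference=OptE: 9 + 59 + 13 = 81.
P(AgeGroup=60-74 | Preference=OptE) = 59/81 = 0.7284.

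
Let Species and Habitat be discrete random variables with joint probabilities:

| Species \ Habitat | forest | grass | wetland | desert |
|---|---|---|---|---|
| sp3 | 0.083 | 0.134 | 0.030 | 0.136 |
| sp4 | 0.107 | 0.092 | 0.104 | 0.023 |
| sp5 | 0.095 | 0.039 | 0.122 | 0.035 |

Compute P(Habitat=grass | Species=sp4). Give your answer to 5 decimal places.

P(Species=sp4) = 0.107 + 0.092 + 0.104 + 0.023 = 0.326.
P(Habitat=grass | Species=sp4) = 0.092/0.326 = 0.28221.

0.28221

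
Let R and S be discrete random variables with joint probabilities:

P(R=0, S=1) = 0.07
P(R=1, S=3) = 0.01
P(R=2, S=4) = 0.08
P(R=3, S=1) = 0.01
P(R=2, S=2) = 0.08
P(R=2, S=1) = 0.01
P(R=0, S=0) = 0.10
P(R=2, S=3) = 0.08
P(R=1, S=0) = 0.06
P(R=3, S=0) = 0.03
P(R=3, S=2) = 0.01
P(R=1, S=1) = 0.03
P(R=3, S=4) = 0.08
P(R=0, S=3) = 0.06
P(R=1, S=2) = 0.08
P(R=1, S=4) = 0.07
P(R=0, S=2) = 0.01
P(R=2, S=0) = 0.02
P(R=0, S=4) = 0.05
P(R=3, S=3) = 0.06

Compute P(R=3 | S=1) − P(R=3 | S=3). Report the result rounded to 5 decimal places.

-0.20238

P(S=1) = 0.07 + 0.03 + 0.01 + 0.01 = 0.12; P(R=3 | S=1) = 0.01/0.12 = 0.083333.
P(S=3) = 0.06 + 0.01 + 0.08 + 0.06 = 0.21; P(R=3 | S=3) = 0.06/0.21 = 0.285714.
Difference = -0.20238.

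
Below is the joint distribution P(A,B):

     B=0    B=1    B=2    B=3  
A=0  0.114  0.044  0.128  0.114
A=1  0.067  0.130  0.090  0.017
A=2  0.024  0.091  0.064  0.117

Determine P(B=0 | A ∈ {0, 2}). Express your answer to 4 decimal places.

P(A=0) = 0.114 + 0.044 + 0.128 + 0.114 = 0.400.
P(A=2) = 0.024 + 0.091 + 0.064 + 0.117 = 0.296.
P(A ∈ {0, 2}) = 0.400 + 0.296 = 0.696; P(B=0, A ∈ {0, 2}) = 0.114 + 0.024 = 0.138.
P(B=0 | A ∈ {0, 2}) = 0.138/0.696 = 0.1983.

0.1983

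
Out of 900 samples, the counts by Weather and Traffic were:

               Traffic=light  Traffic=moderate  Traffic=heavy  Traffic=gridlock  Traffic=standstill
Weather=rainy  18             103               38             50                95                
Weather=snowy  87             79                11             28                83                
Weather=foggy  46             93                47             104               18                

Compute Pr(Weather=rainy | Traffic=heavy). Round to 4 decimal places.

0.3958

Total with Traffic=heavy: 38 + 11 + 47 = 96.
P(Weather=rainy | Traffic=heavy) = 38/96 = 0.3958.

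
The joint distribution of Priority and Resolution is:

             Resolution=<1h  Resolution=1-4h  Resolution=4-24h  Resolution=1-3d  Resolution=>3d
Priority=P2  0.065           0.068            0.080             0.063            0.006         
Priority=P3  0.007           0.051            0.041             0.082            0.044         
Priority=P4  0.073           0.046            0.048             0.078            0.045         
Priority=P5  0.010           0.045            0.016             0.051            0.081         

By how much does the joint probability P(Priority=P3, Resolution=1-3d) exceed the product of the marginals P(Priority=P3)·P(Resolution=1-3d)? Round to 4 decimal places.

P(Priority=P3) = 0.007 + 0.051 + 0.041 + 0.082 + 0.044 = 0.225.
P(Resolution=1-3d) = 0.063 + 0.082 + 0.078 + 0.051 = 0.274.
P(Priority=P3, Resolution=1-3d) − P(Priority=P3)P(Resolution=1-3d) = 0.082 − 0.225×0.274 = 0.0204.

0.0204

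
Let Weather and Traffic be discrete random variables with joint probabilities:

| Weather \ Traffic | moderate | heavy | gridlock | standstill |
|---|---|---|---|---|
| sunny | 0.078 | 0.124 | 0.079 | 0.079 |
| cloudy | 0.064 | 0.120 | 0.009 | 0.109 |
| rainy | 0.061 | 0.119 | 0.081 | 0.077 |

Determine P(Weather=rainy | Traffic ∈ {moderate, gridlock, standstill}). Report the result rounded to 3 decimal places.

P(Traffic=moderate) = 0.078 + 0.064 + 0.061 = 0.203.
P(Traffic=gridlock) = 0.079 + 0.009 + 0.081 = 0.169.
P(Traffic=standstill) = 0.079 + 0.109 + 0.077 = 0.265.
P(Traffic ∈ {moderate, gridlock, standstill}) = 0.203 + 0.169 + 0.265 = 0.637; P(Weather=rainy, Traffic ∈ {moderate, gridlock, standstill}) = 0.061 + 0.081 + 0.077 = 0.219.
P(Weather=rainy | Traffic ∈ {moderate, gridlock, standstill}) = 0.219/0.637 = 0.344.

0.344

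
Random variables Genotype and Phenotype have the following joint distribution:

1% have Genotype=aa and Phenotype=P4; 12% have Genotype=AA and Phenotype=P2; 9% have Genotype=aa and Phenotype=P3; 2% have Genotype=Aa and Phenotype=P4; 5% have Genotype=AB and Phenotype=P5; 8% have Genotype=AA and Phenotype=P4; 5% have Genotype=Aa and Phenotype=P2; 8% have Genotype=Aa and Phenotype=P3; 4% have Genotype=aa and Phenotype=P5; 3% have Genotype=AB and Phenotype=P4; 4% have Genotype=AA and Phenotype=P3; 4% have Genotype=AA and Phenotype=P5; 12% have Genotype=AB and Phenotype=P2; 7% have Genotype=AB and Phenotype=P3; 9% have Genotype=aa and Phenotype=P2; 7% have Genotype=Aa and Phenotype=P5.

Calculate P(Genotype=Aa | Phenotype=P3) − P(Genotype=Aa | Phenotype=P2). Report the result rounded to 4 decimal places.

P(Phenotype=P3) = 0.04 + 0.08 + 0.09 + 0.07 = 0.28; P(Genotype=Aa | Phenotype=P3) = 0.08/0.28 = 0.28571.
P(Phenotype=P2) = 0.12 + 0.05 + 0.09 + 0.12 = 0.38; P(Genotype=Aa | Phenotype=P2) = 0.05/0.38 = 0.13158.
Difference = 0.1541.

0.1541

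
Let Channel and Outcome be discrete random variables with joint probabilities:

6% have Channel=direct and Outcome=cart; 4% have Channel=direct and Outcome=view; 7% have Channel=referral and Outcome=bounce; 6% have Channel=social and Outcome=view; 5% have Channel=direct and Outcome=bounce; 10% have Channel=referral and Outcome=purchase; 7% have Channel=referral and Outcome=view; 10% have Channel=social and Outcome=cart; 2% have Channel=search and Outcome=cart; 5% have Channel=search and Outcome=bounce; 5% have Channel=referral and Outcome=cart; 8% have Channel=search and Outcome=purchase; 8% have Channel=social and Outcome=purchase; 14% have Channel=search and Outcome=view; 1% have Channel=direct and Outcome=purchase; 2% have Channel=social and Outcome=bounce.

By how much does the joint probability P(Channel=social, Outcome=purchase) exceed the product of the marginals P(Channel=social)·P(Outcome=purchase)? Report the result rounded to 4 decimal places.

0.0098

P(Channel=social) = 0.02 + 0.06 + 0.10 + 0.08 = 0.26.
P(Outcome=purchase) = 0.08 + 0.08 + 0.01 + 0.10 = 0.27.
P(Channel=social, Outcome=purchase) − P(Channel=social)P(Outcome=purchase) = 0.08 − 0.26×0.27 = 0.0098.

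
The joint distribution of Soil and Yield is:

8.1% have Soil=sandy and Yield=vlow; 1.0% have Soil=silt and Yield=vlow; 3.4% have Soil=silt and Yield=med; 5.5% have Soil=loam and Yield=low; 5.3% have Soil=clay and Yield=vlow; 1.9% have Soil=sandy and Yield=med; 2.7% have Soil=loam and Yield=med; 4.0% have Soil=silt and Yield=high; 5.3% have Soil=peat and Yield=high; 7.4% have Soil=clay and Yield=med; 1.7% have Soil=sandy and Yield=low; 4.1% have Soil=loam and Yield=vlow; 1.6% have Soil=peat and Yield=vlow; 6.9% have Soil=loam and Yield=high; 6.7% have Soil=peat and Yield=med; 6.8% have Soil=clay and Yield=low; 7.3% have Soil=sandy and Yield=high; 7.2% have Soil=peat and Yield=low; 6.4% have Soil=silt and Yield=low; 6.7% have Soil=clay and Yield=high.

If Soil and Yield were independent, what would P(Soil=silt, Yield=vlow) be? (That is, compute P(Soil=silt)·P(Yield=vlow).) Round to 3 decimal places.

P(Soil=silt) = 0.010 + 0.064 + 0.034 + 0.040 = 0.148.
P(Yield=vlow) = 0.081 + 0.041 + 0.053 + 0.010 + 0.016 = 0.201.
Product: 0.148 × 0.201 = 0.030.

0.030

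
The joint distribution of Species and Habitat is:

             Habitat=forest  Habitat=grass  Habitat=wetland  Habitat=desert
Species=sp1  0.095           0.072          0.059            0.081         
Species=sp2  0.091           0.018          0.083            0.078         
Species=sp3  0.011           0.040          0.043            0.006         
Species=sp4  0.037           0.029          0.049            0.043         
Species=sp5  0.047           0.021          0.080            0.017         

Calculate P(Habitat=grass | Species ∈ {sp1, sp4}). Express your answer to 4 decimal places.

P(Species=sp1) = 0.095 + 0.072 + 0.059 + 0.081 = 0.307.
P(Species=sp4) = 0.037 + 0.029 + 0.049 + 0.043 = 0.158.
P(Species ∈ {sp1, sp4}) = 0.307 + 0.158 = 0.465; P(Habitat=grass, Species ∈ {sp1, sp4}) = 0.072 + 0.029 = 0.101.
P(Habitat=grass | Species ∈ {sp1, sp4}) = 0.101/0.465 = 0.2172.

0.2172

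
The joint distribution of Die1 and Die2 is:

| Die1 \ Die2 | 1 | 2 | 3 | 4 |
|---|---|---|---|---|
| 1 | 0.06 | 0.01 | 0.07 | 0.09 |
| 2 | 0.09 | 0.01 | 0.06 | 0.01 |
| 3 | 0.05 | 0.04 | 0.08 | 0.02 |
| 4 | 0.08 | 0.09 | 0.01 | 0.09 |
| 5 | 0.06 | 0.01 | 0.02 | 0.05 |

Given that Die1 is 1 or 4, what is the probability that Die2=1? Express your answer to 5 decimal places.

P(Die1=1) = 0.06 + 0.01 + 0.07 + 0.09 = 0.23.
P(Die1=4) = 0.08 + 0.09 + 0.01 + 0.09 = 0.27.
P(Die1 ∈ {1, 4}) = 0.23 + 0.27 = 0.50; P(Die2=1, Die1 ∈ {1, 4}) = 0.06 + 0.08 = 0.14.
P(Die2=1 | Die1 ∈ {1, 4}) = 0.14/0.50 = 0.28000.

0.28000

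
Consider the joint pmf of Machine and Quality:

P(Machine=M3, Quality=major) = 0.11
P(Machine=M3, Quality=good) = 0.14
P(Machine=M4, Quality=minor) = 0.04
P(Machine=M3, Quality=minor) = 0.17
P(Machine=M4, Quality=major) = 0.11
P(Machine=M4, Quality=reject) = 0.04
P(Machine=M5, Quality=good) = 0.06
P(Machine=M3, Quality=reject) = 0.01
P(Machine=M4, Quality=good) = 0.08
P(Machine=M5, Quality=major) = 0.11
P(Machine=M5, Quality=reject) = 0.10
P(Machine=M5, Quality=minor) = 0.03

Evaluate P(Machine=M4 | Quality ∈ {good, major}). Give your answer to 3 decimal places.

P(Quality=good) = 0.14 + 0.08 + 0.06 = 0.28.
P(Quality=major) = 0.11 + 0.11 + 0.11 = 0.33.
P(Quality ∈ {good, major}) = 0.28 + 0.33 = 0.61; P(Machine=M4, Quality ∈ {good, major}) = 0.08 + 0.11 = 0.19.
P(Machine=M4 | Quality ∈ {good, major}) = 0.19/0.61 = 0.311.

0.311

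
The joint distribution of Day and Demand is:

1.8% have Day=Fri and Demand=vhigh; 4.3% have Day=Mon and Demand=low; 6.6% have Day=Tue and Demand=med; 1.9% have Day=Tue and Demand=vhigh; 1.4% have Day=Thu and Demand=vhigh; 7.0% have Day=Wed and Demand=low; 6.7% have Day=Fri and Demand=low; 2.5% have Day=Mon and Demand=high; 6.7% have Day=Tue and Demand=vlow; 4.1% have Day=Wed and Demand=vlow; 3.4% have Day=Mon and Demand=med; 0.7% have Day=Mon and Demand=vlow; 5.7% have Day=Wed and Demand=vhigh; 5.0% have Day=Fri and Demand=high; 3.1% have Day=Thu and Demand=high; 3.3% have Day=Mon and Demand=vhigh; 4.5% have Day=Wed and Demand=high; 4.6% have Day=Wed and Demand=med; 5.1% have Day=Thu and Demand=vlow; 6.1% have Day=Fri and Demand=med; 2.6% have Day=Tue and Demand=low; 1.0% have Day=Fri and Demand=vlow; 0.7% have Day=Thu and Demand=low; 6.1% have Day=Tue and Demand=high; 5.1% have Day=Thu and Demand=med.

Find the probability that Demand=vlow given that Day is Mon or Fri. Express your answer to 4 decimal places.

0.0489

P(Day=Mon) = 0.007 + 0.043 + 0.034 + 0.025 + 0.033 = 0.142.
P(Day=Fri) = 0.010 + 0.067 + 0.061 + 0.050 + 0.018 = 0.206.
P(Day ∈ {Mon, Fri}) = 0.142 + 0.206 = 0.348; P(Demand=vlow, Day ∈ {Mon, Fri}) = 0.007 + 0.010 = 0.017.
P(Demand=vlow | Day ∈ {Mon, Fri}) = 0.017/0.348 = 0.0489.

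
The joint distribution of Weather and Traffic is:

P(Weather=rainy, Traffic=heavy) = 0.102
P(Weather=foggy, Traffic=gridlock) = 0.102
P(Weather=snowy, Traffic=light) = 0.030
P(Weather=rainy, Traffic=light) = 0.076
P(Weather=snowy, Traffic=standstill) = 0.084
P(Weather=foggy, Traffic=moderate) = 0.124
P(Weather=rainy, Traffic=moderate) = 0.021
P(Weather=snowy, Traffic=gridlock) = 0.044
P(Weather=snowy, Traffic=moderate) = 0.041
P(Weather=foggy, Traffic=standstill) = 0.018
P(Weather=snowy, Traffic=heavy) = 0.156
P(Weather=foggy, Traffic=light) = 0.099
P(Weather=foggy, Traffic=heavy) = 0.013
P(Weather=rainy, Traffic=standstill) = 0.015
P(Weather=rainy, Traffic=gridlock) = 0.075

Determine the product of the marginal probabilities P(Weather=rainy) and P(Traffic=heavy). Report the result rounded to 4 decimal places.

P(Weather=rainy) = 0.076 + 0.021 + 0.102 + 0.075 + 0.015 = 0.289.
P(Traffic=heavy) = 0.102 + 0.156 + 0.013 = 0.271.
Product: 0.289 × 0.271 = 0.0783.

0.0783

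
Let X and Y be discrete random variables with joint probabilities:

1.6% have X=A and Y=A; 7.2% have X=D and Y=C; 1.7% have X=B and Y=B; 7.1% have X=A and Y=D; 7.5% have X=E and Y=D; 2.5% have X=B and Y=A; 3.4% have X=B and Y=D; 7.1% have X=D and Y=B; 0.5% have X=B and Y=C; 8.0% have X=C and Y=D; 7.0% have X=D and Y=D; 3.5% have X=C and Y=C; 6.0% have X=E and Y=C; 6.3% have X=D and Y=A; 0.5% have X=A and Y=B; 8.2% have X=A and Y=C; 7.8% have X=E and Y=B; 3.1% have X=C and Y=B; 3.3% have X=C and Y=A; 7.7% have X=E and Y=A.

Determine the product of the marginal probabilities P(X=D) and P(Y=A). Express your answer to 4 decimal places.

P(X=D) = 0.063 + 0.071 + 0.072 + 0.070 = 0.276.
P(Y=A) = 0.016 + 0.025 + 0.033 + 0.063 + 0.077 = 0.214.
Product: 0.276 × 0.214 = 0.0591.

0.0591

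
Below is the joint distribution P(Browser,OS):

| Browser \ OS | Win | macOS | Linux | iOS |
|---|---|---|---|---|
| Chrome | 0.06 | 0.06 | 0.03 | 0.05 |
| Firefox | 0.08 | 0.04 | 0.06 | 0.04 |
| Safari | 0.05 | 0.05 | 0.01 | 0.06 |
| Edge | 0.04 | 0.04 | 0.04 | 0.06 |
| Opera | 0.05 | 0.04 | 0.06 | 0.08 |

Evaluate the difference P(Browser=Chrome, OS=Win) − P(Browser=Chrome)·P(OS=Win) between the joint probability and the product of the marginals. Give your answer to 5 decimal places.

0.00400

P(Browser=Chrome) = 0.06 + 0.06 + 0.03 + 0.05 = 0.20.
P(OS=Win) = 0.06 + 0.08 + 0.05 + 0.04 + 0.05 = 0.28.
P(Browser=Chrome, OS=Win) − P(Browser=Chrome)P(OS=Win) = 0.06 − 0.20×0.28 = 0.00400.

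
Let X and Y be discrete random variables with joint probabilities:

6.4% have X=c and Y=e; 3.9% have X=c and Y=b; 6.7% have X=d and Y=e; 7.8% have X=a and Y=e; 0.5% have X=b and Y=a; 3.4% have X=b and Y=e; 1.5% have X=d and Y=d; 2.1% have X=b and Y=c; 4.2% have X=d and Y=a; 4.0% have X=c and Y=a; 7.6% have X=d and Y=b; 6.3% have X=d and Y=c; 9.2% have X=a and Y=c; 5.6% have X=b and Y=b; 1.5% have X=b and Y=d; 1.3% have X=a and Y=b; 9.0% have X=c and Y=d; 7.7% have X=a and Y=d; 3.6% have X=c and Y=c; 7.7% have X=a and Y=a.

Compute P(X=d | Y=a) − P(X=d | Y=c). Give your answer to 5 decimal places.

P(Y=a) = 0.077 + 0.005 + 0.040 + 0.042 = 0.164; P(X=d | Y=a) = 0.042/0.164 = 0.256098.
P(Y=c) = 0.092 + 0.021 + 0.036 + 0.063 = 0.212; P(X=d | Y=c) = 0.063/0.212 = 0.297170.
Difference = -0.04107.

-0.04107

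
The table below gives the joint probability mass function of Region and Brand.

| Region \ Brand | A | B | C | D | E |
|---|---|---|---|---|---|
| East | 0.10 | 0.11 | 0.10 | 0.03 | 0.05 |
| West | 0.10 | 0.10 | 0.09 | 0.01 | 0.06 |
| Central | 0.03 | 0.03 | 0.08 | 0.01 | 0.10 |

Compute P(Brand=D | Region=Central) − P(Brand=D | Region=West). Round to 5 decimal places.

0.01222

P(Region=Central) = 0.03 + 0.03 + 0.08 + 0.01 + 0.10 = 0.25; P(Brand=D | Region=Central) = 0.01/0.25 = 0.040000.
P(Region=West) = 0.10 + 0.10 + 0.09 + 0.01 + 0.06 = 0.36; P(Brand=D | Region=West) = 0.01/0.36 = 0.027778.
Difference = 0.01222.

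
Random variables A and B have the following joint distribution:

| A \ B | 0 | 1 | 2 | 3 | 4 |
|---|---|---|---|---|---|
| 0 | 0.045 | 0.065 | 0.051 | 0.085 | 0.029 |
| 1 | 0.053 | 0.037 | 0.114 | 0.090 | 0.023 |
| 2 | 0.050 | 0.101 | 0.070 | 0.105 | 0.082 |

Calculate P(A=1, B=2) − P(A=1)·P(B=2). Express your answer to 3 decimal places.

0.040

P(A=1) = 0.053 + 0.037 + 0.114 + 0.090 + 0.023 = 0.317.
P(B=2) = 0.051 + 0.114 + 0.070 = 0.235.
P(A=1, B=2) − P(A=1)P(B=2) = 0.114 − 0.317×0.235 = 0.040.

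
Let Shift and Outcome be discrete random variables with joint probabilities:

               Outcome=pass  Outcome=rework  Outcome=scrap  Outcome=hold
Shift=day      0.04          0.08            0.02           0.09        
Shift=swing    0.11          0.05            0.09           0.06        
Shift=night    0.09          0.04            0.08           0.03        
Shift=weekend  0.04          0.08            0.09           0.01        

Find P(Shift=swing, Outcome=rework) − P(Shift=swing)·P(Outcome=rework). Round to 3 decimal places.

-0.028

P(Shift=swing) = 0.11 + 0.05 + 0.09 + 0.06 = 0.31.
P(Outcome=rework) = 0.08 + 0.05 + 0.04 + 0.08 = 0.25.
P(Shift=swing, Outcome=rework) − P(Shift=swing)P(Outcome=rework) = 0.05 − 0.31×0.25 = -0.028.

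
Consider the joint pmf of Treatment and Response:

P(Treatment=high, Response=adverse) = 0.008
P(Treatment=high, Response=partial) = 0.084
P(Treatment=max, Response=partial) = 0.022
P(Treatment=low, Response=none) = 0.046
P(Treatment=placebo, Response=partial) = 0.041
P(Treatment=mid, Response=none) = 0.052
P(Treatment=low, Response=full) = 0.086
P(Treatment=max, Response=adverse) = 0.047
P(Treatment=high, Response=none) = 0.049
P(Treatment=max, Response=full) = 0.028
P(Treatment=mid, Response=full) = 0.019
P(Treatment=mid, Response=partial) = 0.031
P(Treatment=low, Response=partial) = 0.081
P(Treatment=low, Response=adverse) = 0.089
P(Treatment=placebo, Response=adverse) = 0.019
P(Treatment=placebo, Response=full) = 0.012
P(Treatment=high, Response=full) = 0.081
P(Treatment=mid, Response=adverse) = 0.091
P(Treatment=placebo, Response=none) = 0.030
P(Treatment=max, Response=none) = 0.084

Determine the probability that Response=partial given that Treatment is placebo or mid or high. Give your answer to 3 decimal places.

0.302

P(Treatment=placebo) = 0.030 + 0.041 + 0.012 + 0.019 = 0.102.
P(Treatment=mid) = 0.052 + 0.031 + 0.019 + 0.091 = 0.193.
P(Treatment=high) = 0.049 + 0.084 + 0.081 + 0.008 = 0.222.
P(Treatment ∈ {placebo, mid, high}) = 0.102 + 0.193 + 0.222 = 0.517; P(Response=partial, Treatment ∈ {placebo, mid, high}) = 0.041 + 0.031 + 0.084 = 0.156.
P(Response=partial | Treatment ∈ {placebo, mid, high}) = 0.156/0.517 = 0.302.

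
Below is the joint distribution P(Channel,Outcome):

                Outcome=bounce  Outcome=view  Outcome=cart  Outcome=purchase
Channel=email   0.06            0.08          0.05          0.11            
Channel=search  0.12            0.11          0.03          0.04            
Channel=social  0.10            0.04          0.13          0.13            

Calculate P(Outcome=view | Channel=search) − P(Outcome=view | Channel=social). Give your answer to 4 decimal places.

0.2667

P(Channel=search) = 0.12 + 0.11 + 0.03 + 0.04 = 0.30; P(Outcome=view | Channel=search) = 0.11/0.30 = 0.36667.
P(Channel=social) = 0.10 + 0.04 + 0.13 + 0.13 = 0.40; P(Outcome=view | Channel=social) = 0.04/0.40 = 0.10000.
Difference = 0.2667.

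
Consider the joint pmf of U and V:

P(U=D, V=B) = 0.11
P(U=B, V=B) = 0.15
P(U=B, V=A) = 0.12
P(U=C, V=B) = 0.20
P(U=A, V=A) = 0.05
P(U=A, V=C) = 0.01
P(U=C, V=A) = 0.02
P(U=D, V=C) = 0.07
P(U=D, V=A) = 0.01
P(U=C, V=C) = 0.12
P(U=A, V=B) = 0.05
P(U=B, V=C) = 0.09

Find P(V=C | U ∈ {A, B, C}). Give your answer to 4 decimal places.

P(U=A) = 0.05 + 0.05 + 0.01 = 0.11.
P(U=B) = 0.12 + 0.15 + 0.09 = 0.36.
P(U=C) = 0.02 + 0.20 + 0.12 = 0.34.
P(U ∈ {A, B, C}) = 0.11 + 0.36 + 0.34 = 0.81; P(V=C, U ∈ {A, B, C}) = 0.01 + 0.09 + 0.12 = 0.22.
P(V=C | U ∈ {A, B, C}) = 0.22/0.81 = 0.2716.

0.2716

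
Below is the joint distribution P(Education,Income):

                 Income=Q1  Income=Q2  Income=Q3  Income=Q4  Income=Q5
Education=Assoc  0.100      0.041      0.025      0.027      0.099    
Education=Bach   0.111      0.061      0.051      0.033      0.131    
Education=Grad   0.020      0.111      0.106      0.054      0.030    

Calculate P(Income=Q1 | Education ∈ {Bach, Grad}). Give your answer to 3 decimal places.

P(Education=Bach) = 0.111 + 0.061 + 0.051 + 0.033 + 0.131 = 0.387.
P(Education=Grad) = 0.020 + 0.111 + 0.106 + 0.054 + 0.030 = 0.321.
P(Education ∈ {Bach, Grad}) = 0.387 + 0.321 = 0.708; P(Income=Q1, Education ∈ {Bach, Grad}) = 0.111 + 0.020 = 0.131.
P(Income=Q1 | Education ∈ {Bach, Grad}) = 0.131/0.708 = 0.185.

0.185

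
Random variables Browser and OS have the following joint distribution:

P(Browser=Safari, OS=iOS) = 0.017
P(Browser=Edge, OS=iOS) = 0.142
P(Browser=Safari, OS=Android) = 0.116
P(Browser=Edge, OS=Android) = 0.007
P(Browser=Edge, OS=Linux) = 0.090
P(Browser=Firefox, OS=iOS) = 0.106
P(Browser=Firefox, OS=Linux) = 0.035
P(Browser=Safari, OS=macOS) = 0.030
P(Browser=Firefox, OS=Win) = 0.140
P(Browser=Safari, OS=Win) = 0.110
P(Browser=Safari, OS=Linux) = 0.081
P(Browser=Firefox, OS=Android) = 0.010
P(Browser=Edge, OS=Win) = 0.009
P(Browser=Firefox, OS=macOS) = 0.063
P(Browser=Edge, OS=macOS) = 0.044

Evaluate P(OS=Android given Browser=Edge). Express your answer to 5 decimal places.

0.02397

P(Browser=Edge) = 0.009 + 0.044 + 0.090 + 0.142 + 0.007 = 0.292.
P(OS=Android | Browser=Edge) = 0.007/0.292 = 0.02397.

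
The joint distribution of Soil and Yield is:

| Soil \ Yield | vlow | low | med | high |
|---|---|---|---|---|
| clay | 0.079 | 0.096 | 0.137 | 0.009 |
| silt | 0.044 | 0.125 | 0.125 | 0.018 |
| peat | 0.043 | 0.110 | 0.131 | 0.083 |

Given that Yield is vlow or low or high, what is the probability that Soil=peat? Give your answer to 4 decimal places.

P(Yield=vlow) = 0.079 + 0.044 + 0.043 = 0.166.
P(Yield=low) = 0.096 + 0.125 + 0.110 = 0.331.
P(Yield=high) = 0.009 + 0.018 + 0.083 = 0.110.
P(Yield ∈ {vlow, low, high}) = 0.166 + 0.331 + 0.110 = 0.607; P(Soil=peat, Yield ∈ {vlow, low, high}) = 0.043 + 0.110 + 0.083 = 0.236.
P(Soil=peat | Yield ∈ {vlow, low, high}) = 0.236/0.607 = 0.3888.

0.3888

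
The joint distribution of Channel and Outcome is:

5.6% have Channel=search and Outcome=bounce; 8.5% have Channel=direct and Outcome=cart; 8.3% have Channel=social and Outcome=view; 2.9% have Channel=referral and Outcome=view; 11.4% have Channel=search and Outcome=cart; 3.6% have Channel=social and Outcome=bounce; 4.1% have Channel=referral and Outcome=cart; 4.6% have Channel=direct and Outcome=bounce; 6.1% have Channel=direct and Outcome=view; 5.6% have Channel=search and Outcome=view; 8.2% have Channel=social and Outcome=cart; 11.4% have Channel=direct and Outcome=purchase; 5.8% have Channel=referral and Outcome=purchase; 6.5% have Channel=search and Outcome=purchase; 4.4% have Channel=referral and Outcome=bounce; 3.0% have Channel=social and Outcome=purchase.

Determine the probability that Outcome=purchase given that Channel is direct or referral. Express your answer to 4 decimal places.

0.3598

P(Channel=direct) = 0.046 + 0.061 + 0.085 + 0.114 = 0.306.
P(Channel=referral) = 0.044 + 0.029 + 0.041 + 0.058 = 0.172.
P(Channel ∈ {direct, referral}) = 0.306 + 0.172 = 0.478; P(Outcome=purchase, Channel ∈ {direct, referral}) = 0.114 + 0.058 = 0.172.
P(Outcome=purchase | Channel ∈ {direct, referral}) = 0.172/0.478 = 0.3598.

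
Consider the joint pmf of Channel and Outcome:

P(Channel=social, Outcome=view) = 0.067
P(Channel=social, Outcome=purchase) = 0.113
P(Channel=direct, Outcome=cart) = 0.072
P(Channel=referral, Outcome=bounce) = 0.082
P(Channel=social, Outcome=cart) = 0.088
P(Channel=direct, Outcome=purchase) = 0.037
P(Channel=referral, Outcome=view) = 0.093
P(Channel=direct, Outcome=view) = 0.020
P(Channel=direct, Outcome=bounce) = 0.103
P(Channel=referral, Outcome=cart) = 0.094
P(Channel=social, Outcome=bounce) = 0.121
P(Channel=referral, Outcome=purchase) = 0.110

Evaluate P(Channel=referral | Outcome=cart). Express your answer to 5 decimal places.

P(Outcome=cart) = 0.088 + 0.072 + 0.094 = 0.254.
P(Channel=referral | Outcome=cart) = 0.094/0.254 = 0.37008.

0.37008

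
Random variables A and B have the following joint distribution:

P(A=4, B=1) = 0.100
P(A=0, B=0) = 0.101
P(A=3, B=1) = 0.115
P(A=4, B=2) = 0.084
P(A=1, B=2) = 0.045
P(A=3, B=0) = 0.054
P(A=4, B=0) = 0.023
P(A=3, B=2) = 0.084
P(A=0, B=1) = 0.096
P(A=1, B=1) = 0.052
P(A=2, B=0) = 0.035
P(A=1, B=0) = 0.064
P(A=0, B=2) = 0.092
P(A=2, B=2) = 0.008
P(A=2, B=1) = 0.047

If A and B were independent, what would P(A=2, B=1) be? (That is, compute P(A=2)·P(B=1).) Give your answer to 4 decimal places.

P(A=2) = 0.035 + 0.047 + 0.008 = 0.090.
P(B=1) = 0.096 + 0.052 + 0.047 + 0.115 + 0.100 = 0.410.
Product: 0.090 × 0.410 = 0.0369.

0.0369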